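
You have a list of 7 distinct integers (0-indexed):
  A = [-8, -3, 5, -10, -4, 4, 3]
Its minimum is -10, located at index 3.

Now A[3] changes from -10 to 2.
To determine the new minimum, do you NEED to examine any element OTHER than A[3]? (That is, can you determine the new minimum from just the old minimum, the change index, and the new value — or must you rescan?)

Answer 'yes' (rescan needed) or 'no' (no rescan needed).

Old min = -10 at index 3
Change at index 3: -10 -> 2
Index 3 WAS the min and new value 2 > old min -10. Must rescan other elements to find the new min.
Needs rescan: yes

Answer: yes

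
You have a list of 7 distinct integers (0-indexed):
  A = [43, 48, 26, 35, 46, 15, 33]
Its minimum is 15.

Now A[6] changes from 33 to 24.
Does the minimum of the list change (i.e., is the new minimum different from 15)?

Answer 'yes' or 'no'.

Answer: no

Derivation:
Old min = 15
Change: A[6] 33 -> 24
Changed element was NOT the min; min changes only if 24 < 15.
New min = 15; changed? no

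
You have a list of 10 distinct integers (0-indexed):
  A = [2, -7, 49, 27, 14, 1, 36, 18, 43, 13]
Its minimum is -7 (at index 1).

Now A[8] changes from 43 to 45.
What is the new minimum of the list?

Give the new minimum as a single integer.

Old min = -7 (at index 1)
Change: A[8] 43 -> 45
Changed element was NOT the old min.
  New min = min(old_min, new_val) = min(-7, 45) = -7

Answer: -7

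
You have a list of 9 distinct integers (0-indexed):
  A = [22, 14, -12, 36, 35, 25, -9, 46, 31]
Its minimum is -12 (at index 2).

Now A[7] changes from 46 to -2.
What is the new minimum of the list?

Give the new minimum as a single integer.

Old min = -12 (at index 2)
Change: A[7] 46 -> -2
Changed element was NOT the old min.
  New min = min(old_min, new_val) = min(-12, -2) = -12

Answer: -12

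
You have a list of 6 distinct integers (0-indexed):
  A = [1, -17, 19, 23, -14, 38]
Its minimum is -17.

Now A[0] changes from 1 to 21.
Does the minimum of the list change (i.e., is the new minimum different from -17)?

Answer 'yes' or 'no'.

Old min = -17
Change: A[0] 1 -> 21
Changed element was NOT the min; min changes only if 21 < -17.
New min = -17; changed? no

Answer: no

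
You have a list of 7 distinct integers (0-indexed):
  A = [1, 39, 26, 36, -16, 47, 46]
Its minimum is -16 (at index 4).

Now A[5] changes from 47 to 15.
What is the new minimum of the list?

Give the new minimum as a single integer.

Old min = -16 (at index 4)
Change: A[5] 47 -> 15
Changed element was NOT the old min.
  New min = min(old_min, new_val) = min(-16, 15) = -16

Answer: -16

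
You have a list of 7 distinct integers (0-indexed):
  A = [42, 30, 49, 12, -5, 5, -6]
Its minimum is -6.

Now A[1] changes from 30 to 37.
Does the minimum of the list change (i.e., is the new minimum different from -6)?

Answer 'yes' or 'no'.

Answer: no

Derivation:
Old min = -6
Change: A[1] 30 -> 37
Changed element was NOT the min; min changes only if 37 < -6.
New min = -6; changed? no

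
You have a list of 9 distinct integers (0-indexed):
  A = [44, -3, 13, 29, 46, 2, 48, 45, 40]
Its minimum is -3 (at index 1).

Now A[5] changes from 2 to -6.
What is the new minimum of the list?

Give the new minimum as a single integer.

Old min = -3 (at index 1)
Change: A[5] 2 -> -6
Changed element was NOT the old min.
  New min = min(old_min, new_val) = min(-3, -6) = -6

Answer: -6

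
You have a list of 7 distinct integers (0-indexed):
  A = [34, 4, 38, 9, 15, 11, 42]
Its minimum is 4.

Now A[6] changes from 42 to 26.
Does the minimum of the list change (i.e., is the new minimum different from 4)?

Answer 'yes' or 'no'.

Answer: no

Derivation:
Old min = 4
Change: A[6] 42 -> 26
Changed element was NOT the min; min changes only if 26 < 4.
New min = 4; changed? no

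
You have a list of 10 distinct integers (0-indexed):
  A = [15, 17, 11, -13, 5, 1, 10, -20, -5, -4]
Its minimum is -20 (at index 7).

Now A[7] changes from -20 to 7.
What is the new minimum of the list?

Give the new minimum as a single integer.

Answer: -13

Derivation:
Old min = -20 (at index 7)
Change: A[7] -20 -> 7
Changed element WAS the min. Need to check: is 7 still <= all others?
  Min of remaining elements: -13
  New min = min(7, -13) = -13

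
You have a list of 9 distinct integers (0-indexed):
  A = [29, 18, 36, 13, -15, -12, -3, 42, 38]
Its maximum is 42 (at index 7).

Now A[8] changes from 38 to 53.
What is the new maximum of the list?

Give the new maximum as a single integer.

Old max = 42 (at index 7)
Change: A[8] 38 -> 53
Changed element was NOT the old max.
  New max = max(old_max, new_val) = max(42, 53) = 53

Answer: 53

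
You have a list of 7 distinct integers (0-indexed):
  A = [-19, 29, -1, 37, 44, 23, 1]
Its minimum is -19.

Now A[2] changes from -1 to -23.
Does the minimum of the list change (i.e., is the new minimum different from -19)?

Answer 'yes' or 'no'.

Old min = -19
Change: A[2] -1 -> -23
Changed element was NOT the min; min changes only if -23 < -19.
New min = -23; changed? yes

Answer: yes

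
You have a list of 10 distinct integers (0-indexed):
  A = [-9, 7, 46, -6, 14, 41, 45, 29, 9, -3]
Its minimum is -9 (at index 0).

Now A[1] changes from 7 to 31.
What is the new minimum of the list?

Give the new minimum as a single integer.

Answer: -9

Derivation:
Old min = -9 (at index 0)
Change: A[1] 7 -> 31
Changed element was NOT the old min.
  New min = min(old_min, new_val) = min(-9, 31) = -9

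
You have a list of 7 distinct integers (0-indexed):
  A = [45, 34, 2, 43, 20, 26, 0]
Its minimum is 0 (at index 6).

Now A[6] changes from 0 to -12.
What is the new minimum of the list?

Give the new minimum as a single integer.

Old min = 0 (at index 6)
Change: A[6] 0 -> -12
Changed element WAS the min. Need to check: is -12 still <= all others?
  Min of remaining elements: 2
  New min = min(-12, 2) = -12

Answer: -12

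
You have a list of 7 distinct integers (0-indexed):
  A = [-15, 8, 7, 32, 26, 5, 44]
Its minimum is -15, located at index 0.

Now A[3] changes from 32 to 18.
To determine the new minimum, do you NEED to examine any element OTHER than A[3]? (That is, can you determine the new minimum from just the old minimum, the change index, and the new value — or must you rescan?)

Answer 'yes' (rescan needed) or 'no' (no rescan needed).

Old min = -15 at index 0
Change at index 3: 32 -> 18
Index 3 was NOT the min. New min = min(-15, 18). No rescan of other elements needed.
Needs rescan: no

Answer: no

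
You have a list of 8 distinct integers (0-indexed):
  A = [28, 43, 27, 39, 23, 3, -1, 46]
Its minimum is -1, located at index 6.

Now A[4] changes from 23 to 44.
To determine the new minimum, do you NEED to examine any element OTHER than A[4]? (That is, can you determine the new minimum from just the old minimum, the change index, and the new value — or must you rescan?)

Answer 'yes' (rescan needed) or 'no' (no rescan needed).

Old min = -1 at index 6
Change at index 4: 23 -> 44
Index 4 was NOT the min. New min = min(-1, 44). No rescan of other elements needed.
Needs rescan: no

Answer: no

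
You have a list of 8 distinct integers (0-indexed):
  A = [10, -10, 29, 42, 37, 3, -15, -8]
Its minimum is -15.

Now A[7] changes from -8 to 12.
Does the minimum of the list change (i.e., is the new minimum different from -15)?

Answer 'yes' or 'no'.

Old min = -15
Change: A[7] -8 -> 12
Changed element was NOT the min; min changes only if 12 < -15.
New min = -15; changed? no

Answer: no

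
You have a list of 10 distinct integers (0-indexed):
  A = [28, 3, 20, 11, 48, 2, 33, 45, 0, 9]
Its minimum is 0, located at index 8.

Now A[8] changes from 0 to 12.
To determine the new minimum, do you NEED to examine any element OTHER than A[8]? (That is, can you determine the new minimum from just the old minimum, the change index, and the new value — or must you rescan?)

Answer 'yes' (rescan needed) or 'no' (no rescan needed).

Old min = 0 at index 8
Change at index 8: 0 -> 12
Index 8 WAS the min and new value 12 > old min 0. Must rescan other elements to find the new min.
Needs rescan: yes

Answer: yes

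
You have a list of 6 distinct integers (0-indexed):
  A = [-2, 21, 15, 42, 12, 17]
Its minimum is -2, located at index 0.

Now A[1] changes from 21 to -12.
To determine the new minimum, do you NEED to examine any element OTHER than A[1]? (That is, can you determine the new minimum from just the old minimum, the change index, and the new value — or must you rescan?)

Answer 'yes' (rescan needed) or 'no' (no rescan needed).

Old min = -2 at index 0
Change at index 1: 21 -> -12
Index 1 was NOT the min. New min = min(-2, -12). No rescan of other elements needed.
Needs rescan: no

Answer: no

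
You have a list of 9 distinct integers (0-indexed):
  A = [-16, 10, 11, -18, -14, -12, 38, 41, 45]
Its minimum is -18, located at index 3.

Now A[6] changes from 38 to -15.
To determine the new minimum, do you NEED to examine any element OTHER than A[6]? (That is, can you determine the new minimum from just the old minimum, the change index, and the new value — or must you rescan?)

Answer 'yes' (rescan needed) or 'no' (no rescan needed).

Answer: no

Derivation:
Old min = -18 at index 3
Change at index 6: 38 -> -15
Index 6 was NOT the min. New min = min(-18, -15). No rescan of other elements needed.
Needs rescan: no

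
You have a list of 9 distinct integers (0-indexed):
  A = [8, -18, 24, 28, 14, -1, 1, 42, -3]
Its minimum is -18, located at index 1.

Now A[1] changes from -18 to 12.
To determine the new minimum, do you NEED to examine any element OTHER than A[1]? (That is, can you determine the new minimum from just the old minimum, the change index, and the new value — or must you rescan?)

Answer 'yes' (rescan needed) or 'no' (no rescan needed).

Answer: yes

Derivation:
Old min = -18 at index 1
Change at index 1: -18 -> 12
Index 1 WAS the min and new value 12 > old min -18. Must rescan other elements to find the new min.
Needs rescan: yes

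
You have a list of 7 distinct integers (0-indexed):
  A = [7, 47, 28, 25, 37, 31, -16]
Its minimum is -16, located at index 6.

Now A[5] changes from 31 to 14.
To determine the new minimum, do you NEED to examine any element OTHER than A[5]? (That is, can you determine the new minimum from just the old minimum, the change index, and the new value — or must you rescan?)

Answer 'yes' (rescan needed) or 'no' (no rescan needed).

Old min = -16 at index 6
Change at index 5: 31 -> 14
Index 5 was NOT the min. New min = min(-16, 14). No rescan of other elements needed.
Needs rescan: no

Answer: no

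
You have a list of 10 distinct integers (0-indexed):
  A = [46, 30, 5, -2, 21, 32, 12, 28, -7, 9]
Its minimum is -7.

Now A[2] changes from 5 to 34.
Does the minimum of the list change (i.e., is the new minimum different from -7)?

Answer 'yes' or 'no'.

Old min = -7
Change: A[2] 5 -> 34
Changed element was NOT the min; min changes only if 34 < -7.
New min = -7; changed? no

Answer: no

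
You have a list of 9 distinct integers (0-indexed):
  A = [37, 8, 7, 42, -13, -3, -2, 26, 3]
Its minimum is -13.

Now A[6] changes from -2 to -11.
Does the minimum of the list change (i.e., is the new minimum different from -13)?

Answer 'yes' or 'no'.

Old min = -13
Change: A[6] -2 -> -11
Changed element was NOT the min; min changes only if -11 < -13.
New min = -13; changed? no

Answer: no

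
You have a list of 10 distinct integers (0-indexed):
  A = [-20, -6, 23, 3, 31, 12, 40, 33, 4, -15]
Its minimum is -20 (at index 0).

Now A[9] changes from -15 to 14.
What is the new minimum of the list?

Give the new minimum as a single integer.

Answer: -20

Derivation:
Old min = -20 (at index 0)
Change: A[9] -15 -> 14
Changed element was NOT the old min.
  New min = min(old_min, new_val) = min(-20, 14) = -20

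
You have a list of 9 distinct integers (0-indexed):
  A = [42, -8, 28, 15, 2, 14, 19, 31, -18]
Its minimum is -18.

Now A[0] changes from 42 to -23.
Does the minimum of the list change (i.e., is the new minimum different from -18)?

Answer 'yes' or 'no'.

Old min = -18
Change: A[0] 42 -> -23
Changed element was NOT the min; min changes only if -23 < -18.
New min = -23; changed? yes

Answer: yes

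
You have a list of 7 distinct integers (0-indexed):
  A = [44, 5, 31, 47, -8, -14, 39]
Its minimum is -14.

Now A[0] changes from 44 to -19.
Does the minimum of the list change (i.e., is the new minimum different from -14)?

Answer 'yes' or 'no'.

Old min = -14
Change: A[0] 44 -> -19
Changed element was NOT the min; min changes only if -19 < -14.
New min = -19; changed? yes

Answer: yes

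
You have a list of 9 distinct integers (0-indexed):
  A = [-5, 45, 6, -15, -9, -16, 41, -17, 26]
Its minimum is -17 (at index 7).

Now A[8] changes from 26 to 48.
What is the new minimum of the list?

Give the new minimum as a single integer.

Answer: -17

Derivation:
Old min = -17 (at index 7)
Change: A[8] 26 -> 48
Changed element was NOT the old min.
  New min = min(old_min, new_val) = min(-17, 48) = -17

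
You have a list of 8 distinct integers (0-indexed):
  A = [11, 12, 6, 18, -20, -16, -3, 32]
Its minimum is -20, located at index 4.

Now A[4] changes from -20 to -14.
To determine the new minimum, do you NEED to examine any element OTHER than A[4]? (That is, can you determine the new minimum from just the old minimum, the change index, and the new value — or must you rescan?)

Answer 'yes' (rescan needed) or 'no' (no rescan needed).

Answer: yes

Derivation:
Old min = -20 at index 4
Change at index 4: -20 -> -14
Index 4 WAS the min and new value -14 > old min -20. Must rescan other elements to find the new min.
Needs rescan: yes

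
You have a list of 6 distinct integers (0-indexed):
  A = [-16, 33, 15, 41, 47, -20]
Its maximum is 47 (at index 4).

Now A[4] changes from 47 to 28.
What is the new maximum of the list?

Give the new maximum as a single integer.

Old max = 47 (at index 4)
Change: A[4] 47 -> 28
Changed element WAS the max -> may need rescan.
  Max of remaining elements: 41
  New max = max(28, 41) = 41

Answer: 41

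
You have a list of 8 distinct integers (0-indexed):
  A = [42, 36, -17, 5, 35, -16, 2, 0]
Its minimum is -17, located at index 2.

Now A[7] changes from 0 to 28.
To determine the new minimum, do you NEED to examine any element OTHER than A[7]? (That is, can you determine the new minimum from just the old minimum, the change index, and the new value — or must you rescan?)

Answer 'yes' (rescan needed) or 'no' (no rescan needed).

Old min = -17 at index 2
Change at index 7: 0 -> 28
Index 7 was NOT the min. New min = min(-17, 28). No rescan of other elements needed.
Needs rescan: no

Answer: no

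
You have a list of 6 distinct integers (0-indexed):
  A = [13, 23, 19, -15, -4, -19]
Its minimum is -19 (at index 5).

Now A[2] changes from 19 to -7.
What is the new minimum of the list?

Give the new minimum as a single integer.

Old min = -19 (at index 5)
Change: A[2] 19 -> -7
Changed element was NOT the old min.
  New min = min(old_min, new_val) = min(-19, -7) = -19

Answer: -19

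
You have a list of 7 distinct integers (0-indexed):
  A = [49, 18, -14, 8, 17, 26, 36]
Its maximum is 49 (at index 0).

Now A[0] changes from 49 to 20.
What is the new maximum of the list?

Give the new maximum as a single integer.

Answer: 36

Derivation:
Old max = 49 (at index 0)
Change: A[0] 49 -> 20
Changed element WAS the max -> may need rescan.
  Max of remaining elements: 36
  New max = max(20, 36) = 36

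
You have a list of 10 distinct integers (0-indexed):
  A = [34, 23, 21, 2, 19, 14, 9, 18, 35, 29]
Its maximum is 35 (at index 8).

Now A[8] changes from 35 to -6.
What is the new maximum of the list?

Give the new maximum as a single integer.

Answer: 34

Derivation:
Old max = 35 (at index 8)
Change: A[8] 35 -> -6
Changed element WAS the max -> may need rescan.
  Max of remaining elements: 34
  New max = max(-6, 34) = 34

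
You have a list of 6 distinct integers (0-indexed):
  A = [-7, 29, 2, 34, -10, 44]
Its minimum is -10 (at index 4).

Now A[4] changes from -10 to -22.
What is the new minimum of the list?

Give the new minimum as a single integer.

Answer: -22

Derivation:
Old min = -10 (at index 4)
Change: A[4] -10 -> -22
Changed element WAS the min. Need to check: is -22 still <= all others?
  Min of remaining elements: -7
  New min = min(-22, -7) = -22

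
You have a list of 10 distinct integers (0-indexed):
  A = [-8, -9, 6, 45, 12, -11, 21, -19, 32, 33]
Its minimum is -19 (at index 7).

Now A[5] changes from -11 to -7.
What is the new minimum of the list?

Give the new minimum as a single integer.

Old min = -19 (at index 7)
Change: A[5] -11 -> -7
Changed element was NOT the old min.
  New min = min(old_min, new_val) = min(-19, -7) = -19

Answer: -19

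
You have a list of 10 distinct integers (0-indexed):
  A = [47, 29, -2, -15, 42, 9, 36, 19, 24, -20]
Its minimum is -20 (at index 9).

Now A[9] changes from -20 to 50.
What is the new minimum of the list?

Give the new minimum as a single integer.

Old min = -20 (at index 9)
Change: A[9] -20 -> 50
Changed element WAS the min. Need to check: is 50 still <= all others?
  Min of remaining elements: -15
  New min = min(50, -15) = -15

Answer: -15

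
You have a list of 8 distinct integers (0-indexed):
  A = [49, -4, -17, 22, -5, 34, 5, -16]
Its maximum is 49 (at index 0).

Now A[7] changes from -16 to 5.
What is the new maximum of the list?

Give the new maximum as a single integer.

Old max = 49 (at index 0)
Change: A[7] -16 -> 5
Changed element was NOT the old max.
  New max = max(old_max, new_val) = max(49, 5) = 49

Answer: 49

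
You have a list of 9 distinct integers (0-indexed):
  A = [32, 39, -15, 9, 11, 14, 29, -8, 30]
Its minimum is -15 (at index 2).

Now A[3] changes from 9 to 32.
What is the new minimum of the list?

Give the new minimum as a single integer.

Answer: -15

Derivation:
Old min = -15 (at index 2)
Change: A[3] 9 -> 32
Changed element was NOT the old min.
  New min = min(old_min, new_val) = min(-15, 32) = -15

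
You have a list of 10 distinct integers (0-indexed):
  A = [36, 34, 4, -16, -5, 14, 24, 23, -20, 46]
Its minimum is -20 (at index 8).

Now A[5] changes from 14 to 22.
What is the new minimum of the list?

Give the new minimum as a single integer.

Answer: -20

Derivation:
Old min = -20 (at index 8)
Change: A[5] 14 -> 22
Changed element was NOT the old min.
  New min = min(old_min, new_val) = min(-20, 22) = -20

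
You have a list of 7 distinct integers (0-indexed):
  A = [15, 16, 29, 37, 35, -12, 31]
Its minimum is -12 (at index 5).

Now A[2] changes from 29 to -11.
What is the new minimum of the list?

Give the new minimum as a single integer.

Answer: -12

Derivation:
Old min = -12 (at index 5)
Change: A[2] 29 -> -11
Changed element was NOT the old min.
  New min = min(old_min, new_val) = min(-12, -11) = -12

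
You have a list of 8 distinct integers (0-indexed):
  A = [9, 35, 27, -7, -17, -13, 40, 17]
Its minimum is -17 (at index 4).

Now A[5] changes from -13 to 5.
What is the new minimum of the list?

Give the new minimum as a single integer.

Old min = -17 (at index 4)
Change: A[5] -13 -> 5
Changed element was NOT the old min.
  New min = min(old_min, new_val) = min(-17, 5) = -17

Answer: -17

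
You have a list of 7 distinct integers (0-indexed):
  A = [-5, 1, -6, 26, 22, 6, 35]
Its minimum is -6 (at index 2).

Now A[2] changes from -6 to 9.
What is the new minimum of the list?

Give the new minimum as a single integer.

Answer: -5

Derivation:
Old min = -6 (at index 2)
Change: A[2] -6 -> 9
Changed element WAS the min. Need to check: is 9 still <= all others?
  Min of remaining elements: -5
  New min = min(9, -5) = -5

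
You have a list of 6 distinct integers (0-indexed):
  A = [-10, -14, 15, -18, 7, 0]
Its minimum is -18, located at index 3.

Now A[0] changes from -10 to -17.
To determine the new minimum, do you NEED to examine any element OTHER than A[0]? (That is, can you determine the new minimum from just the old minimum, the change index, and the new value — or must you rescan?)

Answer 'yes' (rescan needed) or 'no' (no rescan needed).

Answer: no

Derivation:
Old min = -18 at index 3
Change at index 0: -10 -> -17
Index 0 was NOT the min. New min = min(-18, -17). No rescan of other elements needed.
Needs rescan: no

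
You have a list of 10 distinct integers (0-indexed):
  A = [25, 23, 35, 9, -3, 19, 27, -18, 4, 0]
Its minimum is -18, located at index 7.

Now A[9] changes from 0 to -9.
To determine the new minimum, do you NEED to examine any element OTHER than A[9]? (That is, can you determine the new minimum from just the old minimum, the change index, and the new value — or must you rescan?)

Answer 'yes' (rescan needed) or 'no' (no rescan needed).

Answer: no

Derivation:
Old min = -18 at index 7
Change at index 9: 0 -> -9
Index 9 was NOT the min. New min = min(-18, -9). No rescan of other elements needed.
Needs rescan: no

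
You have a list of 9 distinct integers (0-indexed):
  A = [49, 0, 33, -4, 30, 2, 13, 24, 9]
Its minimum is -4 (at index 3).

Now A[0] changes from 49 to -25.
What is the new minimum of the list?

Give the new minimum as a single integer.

Old min = -4 (at index 3)
Change: A[0] 49 -> -25
Changed element was NOT the old min.
  New min = min(old_min, new_val) = min(-4, -25) = -25

Answer: -25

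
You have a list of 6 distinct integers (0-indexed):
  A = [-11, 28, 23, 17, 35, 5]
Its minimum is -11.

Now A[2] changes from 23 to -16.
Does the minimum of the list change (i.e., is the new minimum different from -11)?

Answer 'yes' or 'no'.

Answer: yes

Derivation:
Old min = -11
Change: A[2] 23 -> -16
Changed element was NOT the min; min changes only if -16 < -11.
New min = -16; changed? yes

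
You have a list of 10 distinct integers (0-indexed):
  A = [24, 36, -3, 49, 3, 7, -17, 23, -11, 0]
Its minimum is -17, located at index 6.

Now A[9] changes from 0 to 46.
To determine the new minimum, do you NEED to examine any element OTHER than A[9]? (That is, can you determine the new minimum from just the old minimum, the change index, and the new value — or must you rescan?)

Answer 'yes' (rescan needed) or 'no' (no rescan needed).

Old min = -17 at index 6
Change at index 9: 0 -> 46
Index 9 was NOT the min. New min = min(-17, 46). No rescan of other elements needed.
Needs rescan: no

Answer: no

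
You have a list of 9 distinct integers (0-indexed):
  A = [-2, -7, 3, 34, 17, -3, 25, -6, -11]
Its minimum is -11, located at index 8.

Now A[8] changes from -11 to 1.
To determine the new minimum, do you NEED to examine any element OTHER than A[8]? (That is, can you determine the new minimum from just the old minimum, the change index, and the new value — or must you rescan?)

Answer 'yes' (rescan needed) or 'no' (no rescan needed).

Old min = -11 at index 8
Change at index 8: -11 -> 1
Index 8 WAS the min and new value 1 > old min -11. Must rescan other elements to find the new min.
Needs rescan: yes

Answer: yes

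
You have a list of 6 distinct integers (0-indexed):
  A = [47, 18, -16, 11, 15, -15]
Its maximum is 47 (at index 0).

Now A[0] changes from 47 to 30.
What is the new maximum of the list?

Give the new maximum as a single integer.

Old max = 47 (at index 0)
Change: A[0] 47 -> 30
Changed element WAS the max -> may need rescan.
  Max of remaining elements: 18
  New max = max(30, 18) = 30

Answer: 30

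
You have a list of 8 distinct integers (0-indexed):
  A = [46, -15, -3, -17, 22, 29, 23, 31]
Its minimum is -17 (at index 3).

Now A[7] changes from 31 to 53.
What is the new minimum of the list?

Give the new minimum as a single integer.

Answer: -17

Derivation:
Old min = -17 (at index 3)
Change: A[7] 31 -> 53
Changed element was NOT the old min.
  New min = min(old_min, new_val) = min(-17, 53) = -17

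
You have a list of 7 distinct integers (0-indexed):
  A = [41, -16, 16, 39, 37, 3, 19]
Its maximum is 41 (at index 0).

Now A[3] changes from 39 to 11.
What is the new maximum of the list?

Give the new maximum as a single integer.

Old max = 41 (at index 0)
Change: A[3] 39 -> 11
Changed element was NOT the old max.
  New max = max(old_max, new_val) = max(41, 11) = 41

Answer: 41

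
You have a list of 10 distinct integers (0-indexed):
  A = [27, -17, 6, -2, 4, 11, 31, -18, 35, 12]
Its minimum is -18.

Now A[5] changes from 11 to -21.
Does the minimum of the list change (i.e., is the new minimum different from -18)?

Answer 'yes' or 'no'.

Answer: yes

Derivation:
Old min = -18
Change: A[5] 11 -> -21
Changed element was NOT the min; min changes only if -21 < -18.
New min = -21; changed? yes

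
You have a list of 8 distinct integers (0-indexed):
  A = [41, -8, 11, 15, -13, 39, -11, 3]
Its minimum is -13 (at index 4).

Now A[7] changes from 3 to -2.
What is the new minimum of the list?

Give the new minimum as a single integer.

Answer: -13

Derivation:
Old min = -13 (at index 4)
Change: A[7] 3 -> -2
Changed element was NOT the old min.
  New min = min(old_min, new_val) = min(-13, -2) = -13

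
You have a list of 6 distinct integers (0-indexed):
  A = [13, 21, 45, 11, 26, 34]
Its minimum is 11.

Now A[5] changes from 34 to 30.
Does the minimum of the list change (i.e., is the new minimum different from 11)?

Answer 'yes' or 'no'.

Answer: no

Derivation:
Old min = 11
Change: A[5] 34 -> 30
Changed element was NOT the min; min changes only if 30 < 11.
New min = 11; changed? no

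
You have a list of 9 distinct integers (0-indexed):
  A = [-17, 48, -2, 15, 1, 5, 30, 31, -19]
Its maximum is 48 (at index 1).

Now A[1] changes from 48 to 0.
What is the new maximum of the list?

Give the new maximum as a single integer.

Old max = 48 (at index 1)
Change: A[1] 48 -> 0
Changed element WAS the max -> may need rescan.
  Max of remaining elements: 31
  New max = max(0, 31) = 31

Answer: 31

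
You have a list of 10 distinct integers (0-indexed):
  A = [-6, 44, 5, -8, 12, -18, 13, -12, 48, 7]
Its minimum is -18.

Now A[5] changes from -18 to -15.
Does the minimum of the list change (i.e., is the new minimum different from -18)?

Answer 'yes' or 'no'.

Answer: yes

Derivation:
Old min = -18
Change: A[5] -18 -> -15
Changed element was the min; new min must be rechecked.
New min = -15; changed? yes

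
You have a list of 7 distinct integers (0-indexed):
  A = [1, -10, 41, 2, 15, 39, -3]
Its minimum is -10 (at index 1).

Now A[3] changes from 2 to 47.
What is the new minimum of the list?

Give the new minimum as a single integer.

Old min = -10 (at index 1)
Change: A[3] 2 -> 47
Changed element was NOT the old min.
  New min = min(old_min, new_val) = min(-10, 47) = -10

Answer: -10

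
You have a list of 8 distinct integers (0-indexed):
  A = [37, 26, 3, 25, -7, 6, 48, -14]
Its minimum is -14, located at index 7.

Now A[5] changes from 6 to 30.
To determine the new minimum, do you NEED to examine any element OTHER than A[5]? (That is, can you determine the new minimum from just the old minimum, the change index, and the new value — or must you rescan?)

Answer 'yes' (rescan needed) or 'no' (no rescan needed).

Answer: no

Derivation:
Old min = -14 at index 7
Change at index 5: 6 -> 30
Index 5 was NOT the min. New min = min(-14, 30). No rescan of other elements needed.
Needs rescan: no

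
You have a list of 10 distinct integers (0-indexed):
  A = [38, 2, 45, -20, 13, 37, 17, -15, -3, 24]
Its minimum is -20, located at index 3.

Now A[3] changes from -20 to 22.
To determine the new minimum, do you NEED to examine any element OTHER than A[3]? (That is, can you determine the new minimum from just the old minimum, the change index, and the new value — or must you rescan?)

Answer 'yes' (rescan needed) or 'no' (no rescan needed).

Old min = -20 at index 3
Change at index 3: -20 -> 22
Index 3 WAS the min and new value 22 > old min -20. Must rescan other elements to find the new min.
Needs rescan: yes

Answer: yes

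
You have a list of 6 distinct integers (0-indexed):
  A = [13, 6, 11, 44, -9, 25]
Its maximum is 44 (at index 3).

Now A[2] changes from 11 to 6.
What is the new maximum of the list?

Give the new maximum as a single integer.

Answer: 44

Derivation:
Old max = 44 (at index 3)
Change: A[2] 11 -> 6
Changed element was NOT the old max.
  New max = max(old_max, new_val) = max(44, 6) = 44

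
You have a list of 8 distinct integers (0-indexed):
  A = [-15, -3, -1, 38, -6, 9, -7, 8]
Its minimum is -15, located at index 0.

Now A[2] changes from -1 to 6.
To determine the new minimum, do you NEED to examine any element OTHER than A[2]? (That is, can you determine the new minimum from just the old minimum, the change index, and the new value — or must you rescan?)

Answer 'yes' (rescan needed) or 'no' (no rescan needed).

Old min = -15 at index 0
Change at index 2: -1 -> 6
Index 2 was NOT the min. New min = min(-15, 6). No rescan of other elements needed.
Needs rescan: no

Answer: no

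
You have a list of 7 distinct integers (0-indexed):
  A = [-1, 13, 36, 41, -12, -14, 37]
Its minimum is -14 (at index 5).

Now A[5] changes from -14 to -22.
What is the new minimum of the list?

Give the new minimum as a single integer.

Old min = -14 (at index 5)
Change: A[5] -14 -> -22
Changed element WAS the min. Need to check: is -22 still <= all others?
  Min of remaining elements: -12
  New min = min(-22, -12) = -22

Answer: -22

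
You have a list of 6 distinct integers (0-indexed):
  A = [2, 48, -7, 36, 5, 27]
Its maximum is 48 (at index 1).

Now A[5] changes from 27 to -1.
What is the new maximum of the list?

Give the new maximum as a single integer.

Answer: 48

Derivation:
Old max = 48 (at index 1)
Change: A[5] 27 -> -1
Changed element was NOT the old max.
  New max = max(old_max, new_val) = max(48, -1) = 48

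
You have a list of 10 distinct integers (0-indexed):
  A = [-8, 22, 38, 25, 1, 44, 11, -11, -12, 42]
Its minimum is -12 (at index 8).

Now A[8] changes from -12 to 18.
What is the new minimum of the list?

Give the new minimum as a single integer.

Old min = -12 (at index 8)
Change: A[8] -12 -> 18
Changed element WAS the min. Need to check: is 18 still <= all others?
  Min of remaining elements: -11
  New min = min(18, -11) = -11

Answer: -11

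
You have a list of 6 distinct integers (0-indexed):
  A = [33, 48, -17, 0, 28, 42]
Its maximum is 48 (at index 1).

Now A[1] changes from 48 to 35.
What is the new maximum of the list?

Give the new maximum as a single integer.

Answer: 42

Derivation:
Old max = 48 (at index 1)
Change: A[1] 48 -> 35
Changed element WAS the max -> may need rescan.
  Max of remaining elements: 42
  New max = max(35, 42) = 42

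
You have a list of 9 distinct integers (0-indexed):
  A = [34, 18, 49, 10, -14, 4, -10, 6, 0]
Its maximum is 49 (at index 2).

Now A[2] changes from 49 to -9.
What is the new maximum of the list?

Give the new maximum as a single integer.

Old max = 49 (at index 2)
Change: A[2] 49 -> -9
Changed element WAS the max -> may need rescan.
  Max of remaining elements: 34
  New max = max(-9, 34) = 34

Answer: 34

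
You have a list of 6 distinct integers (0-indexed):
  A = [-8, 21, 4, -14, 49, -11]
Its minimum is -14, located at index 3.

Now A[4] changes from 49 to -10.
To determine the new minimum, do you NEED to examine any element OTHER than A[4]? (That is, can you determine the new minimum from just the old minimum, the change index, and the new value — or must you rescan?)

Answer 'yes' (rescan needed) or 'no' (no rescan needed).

Old min = -14 at index 3
Change at index 4: 49 -> -10
Index 4 was NOT the min. New min = min(-14, -10). No rescan of other elements needed.
Needs rescan: no

Answer: no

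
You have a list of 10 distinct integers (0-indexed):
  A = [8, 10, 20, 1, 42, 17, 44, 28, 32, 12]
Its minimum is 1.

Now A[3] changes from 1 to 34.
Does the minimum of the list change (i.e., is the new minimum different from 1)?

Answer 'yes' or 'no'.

Answer: yes

Derivation:
Old min = 1
Change: A[3] 1 -> 34
Changed element was the min; new min must be rechecked.
New min = 8; changed? yes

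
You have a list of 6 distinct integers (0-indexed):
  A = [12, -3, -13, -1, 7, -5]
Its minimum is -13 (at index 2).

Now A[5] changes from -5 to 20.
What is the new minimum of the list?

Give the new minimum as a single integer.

Old min = -13 (at index 2)
Change: A[5] -5 -> 20
Changed element was NOT the old min.
  New min = min(old_min, new_val) = min(-13, 20) = -13

Answer: -13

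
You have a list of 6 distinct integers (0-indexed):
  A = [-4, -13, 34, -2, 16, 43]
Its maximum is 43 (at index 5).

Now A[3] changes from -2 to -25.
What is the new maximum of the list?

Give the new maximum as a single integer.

Old max = 43 (at index 5)
Change: A[3] -2 -> -25
Changed element was NOT the old max.
  New max = max(old_max, new_val) = max(43, -25) = 43

Answer: 43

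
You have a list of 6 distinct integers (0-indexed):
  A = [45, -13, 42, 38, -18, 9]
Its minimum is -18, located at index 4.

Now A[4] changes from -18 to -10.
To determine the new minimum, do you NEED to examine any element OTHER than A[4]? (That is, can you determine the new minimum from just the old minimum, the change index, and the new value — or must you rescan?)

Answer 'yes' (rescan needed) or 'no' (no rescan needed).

Old min = -18 at index 4
Change at index 4: -18 -> -10
Index 4 WAS the min and new value -10 > old min -18. Must rescan other elements to find the new min.
Needs rescan: yes

Answer: yes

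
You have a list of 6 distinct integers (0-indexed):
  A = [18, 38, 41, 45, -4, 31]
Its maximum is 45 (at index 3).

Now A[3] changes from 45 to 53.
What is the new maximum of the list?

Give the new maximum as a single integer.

Old max = 45 (at index 3)
Change: A[3] 45 -> 53
Changed element WAS the max -> may need rescan.
  Max of remaining elements: 41
  New max = max(53, 41) = 53

Answer: 53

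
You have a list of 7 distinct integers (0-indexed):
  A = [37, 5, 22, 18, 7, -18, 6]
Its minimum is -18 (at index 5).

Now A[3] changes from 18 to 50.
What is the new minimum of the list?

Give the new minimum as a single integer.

Old min = -18 (at index 5)
Change: A[3] 18 -> 50
Changed element was NOT the old min.
  New min = min(old_min, new_val) = min(-18, 50) = -18

Answer: -18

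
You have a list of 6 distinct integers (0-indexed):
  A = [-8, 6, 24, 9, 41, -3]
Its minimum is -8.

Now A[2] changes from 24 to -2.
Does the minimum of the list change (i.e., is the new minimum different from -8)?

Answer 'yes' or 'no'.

Answer: no

Derivation:
Old min = -8
Change: A[2] 24 -> -2
Changed element was NOT the min; min changes only if -2 < -8.
New min = -8; changed? no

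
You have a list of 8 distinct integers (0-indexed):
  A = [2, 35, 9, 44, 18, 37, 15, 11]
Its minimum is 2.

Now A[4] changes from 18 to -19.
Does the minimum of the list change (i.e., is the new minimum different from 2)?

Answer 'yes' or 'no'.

Answer: yes

Derivation:
Old min = 2
Change: A[4] 18 -> -19
Changed element was NOT the min; min changes only if -19 < 2.
New min = -19; changed? yes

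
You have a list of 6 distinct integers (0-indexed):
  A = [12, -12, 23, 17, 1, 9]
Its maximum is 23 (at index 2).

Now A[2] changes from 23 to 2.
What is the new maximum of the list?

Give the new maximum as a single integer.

Old max = 23 (at index 2)
Change: A[2] 23 -> 2
Changed element WAS the max -> may need rescan.
  Max of remaining elements: 17
  New max = max(2, 17) = 17

Answer: 17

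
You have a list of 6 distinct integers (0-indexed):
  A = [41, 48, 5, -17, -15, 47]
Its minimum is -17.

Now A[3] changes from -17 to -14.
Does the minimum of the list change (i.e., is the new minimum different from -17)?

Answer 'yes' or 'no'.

Old min = -17
Change: A[3] -17 -> -14
Changed element was the min; new min must be rechecked.
New min = -15; changed? yes

Answer: yes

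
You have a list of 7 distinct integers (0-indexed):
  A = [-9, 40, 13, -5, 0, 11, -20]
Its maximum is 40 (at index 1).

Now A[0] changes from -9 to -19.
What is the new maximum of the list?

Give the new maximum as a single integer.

Answer: 40

Derivation:
Old max = 40 (at index 1)
Change: A[0] -9 -> -19
Changed element was NOT the old max.
  New max = max(old_max, new_val) = max(40, -19) = 40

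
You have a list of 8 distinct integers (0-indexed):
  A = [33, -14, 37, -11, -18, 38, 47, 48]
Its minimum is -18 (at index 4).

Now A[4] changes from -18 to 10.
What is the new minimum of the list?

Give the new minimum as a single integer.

Old min = -18 (at index 4)
Change: A[4] -18 -> 10
Changed element WAS the min. Need to check: is 10 still <= all others?
  Min of remaining elements: -14
  New min = min(10, -14) = -14

Answer: -14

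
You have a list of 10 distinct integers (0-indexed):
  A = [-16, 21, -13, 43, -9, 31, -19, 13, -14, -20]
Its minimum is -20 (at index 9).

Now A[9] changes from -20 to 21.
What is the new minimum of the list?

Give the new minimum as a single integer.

Answer: -19

Derivation:
Old min = -20 (at index 9)
Change: A[9] -20 -> 21
Changed element WAS the min. Need to check: is 21 still <= all others?
  Min of remaining elements: -19
  New min = min(21, -19) = -19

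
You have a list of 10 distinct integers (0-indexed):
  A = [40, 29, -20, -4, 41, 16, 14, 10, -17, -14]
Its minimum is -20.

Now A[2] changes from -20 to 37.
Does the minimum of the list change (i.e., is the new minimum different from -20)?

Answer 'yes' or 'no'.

Old min = -20
Change: A[2] -20 -> 37
Changed element was the min; new min must be rechecked.
New min = -17; changed? yes

Answer: yes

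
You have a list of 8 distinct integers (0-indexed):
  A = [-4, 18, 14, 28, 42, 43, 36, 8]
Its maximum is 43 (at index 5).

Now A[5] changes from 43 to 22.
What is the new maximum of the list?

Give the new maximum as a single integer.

Answer: 42

Derivation:
Old max = 43 (at index 5)
Change: A[5] 43 -> 22
Changed element WAS the max -> may need rescan.
  Max of remaining elements: 42
  New max = max(22, 42) = 42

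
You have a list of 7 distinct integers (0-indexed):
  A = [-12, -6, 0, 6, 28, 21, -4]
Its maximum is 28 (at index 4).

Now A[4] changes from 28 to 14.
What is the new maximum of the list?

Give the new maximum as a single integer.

Answer: 21

Derivation:
Old max = 28 (at index 4)
Change: A[4] 28 -> 14
Changed element WAS the max -> may need rescan.
  Max of remaining elements: 21
  New max = max(14, 21) = 21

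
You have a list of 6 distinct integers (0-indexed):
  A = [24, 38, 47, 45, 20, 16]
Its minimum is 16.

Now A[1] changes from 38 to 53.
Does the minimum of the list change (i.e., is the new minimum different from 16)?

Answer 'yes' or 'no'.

Old min = 16
Change: A[1] 38 -> 53
Changed element was NOT the min; min changes only if 53 < 16.
New min = 16; changed? no

Answer: no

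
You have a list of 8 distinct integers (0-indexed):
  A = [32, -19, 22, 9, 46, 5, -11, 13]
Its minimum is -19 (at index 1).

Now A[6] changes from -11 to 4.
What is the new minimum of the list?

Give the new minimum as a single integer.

Old min = -19 (at index 1)
Change: A[6] -11 -> 4
Changed element was NOT the old min.
  New min = min(old_min, new_val) = min(-19, 4) = -19

Answer: -19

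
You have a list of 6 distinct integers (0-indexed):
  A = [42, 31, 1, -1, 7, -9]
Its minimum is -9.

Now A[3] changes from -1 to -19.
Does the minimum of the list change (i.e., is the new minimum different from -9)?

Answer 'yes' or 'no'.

Answer: yes

Derivation:
Old min = -9
Change: A[3] -1 -> -19
Changed element was NOT the min; min changes only if -19 < -9.
New min = -19; changed? yes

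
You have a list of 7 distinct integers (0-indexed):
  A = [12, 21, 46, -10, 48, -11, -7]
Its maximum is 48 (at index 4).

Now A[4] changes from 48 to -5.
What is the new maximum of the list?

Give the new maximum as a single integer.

Old max = 48 (at index 4)
Change: A[4] 48 -> -5
Changed element WAS the max -> may need rescan.
  Max of remaining elements: 46
  New max = max(-5, 46) = 46

Answer: 46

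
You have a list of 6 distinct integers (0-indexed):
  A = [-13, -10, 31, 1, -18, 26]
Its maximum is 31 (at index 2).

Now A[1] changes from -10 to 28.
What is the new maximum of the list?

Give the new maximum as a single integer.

Answer: 31

Derivation:
Old max = 31 (at index 2)
Change: A[1] -10 -> 28
Changed element was NOT the old max.
  New max = max(old_max, new_val) = max(31, 28) = 31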